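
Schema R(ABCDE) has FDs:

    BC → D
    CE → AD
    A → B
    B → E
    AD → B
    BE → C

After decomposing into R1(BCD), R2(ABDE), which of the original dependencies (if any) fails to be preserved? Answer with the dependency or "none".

CE → AD

Check CE → AD: no single fragment contains all of {ACDE}, and the restricted closure of {CE} across the fragments never reaches {AD}.
BC → D is preserved.
A → B is preserved.
B → E is preserved.
AD → B is preserved.
BE → C is preserved.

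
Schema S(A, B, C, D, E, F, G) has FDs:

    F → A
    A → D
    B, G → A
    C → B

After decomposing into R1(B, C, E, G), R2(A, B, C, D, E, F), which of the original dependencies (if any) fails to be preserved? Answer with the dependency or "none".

Check B, G → A: no single fragment contains all of {A, B, G}, and the restricted closure of {B, G} across the fragments never reaches {A}.
F → A is preserved.
A → D is preserved.
C → B is preserved.

B, G → A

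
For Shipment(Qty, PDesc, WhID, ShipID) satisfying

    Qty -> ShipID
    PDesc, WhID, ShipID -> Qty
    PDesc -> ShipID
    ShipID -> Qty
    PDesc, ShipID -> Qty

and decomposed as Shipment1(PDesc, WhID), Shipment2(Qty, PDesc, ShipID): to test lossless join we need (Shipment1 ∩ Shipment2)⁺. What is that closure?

Qty, PDesc, ShipID

Shipment1 ∩ Shipment2 = {PDesc}.
PDesc → ShipID applies, adding ShipID
ShipID → Qty applies, adding Qty
Closure: {Qty, PDesc, ShipID}.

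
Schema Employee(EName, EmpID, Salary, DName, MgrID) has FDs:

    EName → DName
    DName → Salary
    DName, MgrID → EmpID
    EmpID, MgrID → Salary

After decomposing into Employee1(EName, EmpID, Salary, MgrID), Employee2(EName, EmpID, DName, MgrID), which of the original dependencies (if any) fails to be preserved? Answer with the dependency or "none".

Check DName → Salary: no single fragment contains all of {Salary, DName}, and the restricted closure of {DName} across the fragments never reaches {Salary}.
EName → DName is preserved.
DName, MgrID → EmpID is preserved.
EmpID, MgrID → Salary is preserved.

DName → Salary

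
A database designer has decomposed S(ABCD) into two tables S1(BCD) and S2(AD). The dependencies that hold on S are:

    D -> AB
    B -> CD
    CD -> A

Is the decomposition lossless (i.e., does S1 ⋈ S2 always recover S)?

Yes

Common attributes: S1 ∩ S2 = {D}.
Closure of {D}: D → AB applies, adding AB; B → CD applies, adding C. So (D)⁺ = {ABCD}.
This closure contains every attribute of S1, so S1 ∩ S2 → S1. The join is lossless.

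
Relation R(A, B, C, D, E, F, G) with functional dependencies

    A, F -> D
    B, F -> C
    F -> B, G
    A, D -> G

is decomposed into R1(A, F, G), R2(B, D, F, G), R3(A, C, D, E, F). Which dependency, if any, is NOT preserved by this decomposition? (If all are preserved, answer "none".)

A, D -> G

Check A, D → G: no single fragment contains all of {A, D, G}, and the restricted closure of {A, D} across the fragments never reaches {G}.
A, F → D is preserved.
B, F → C is preserved.
F → B, G is preserved.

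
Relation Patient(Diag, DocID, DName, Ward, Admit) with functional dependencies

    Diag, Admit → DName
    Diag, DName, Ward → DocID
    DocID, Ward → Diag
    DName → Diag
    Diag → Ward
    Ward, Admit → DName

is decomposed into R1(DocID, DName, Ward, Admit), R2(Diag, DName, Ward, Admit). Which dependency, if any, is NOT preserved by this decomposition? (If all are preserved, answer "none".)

Check DocID, Ward → Diag: no single fragment contains all of {Diag, DocID, Ward}, and the restricted closure of {DocID, Ward} across the fragments never reaches {Diag}.
Diag, Admit → DName is preserved.
Diag, DName, Ward → DocID is preserved.
DName → Diag is preserved.
Diag → Ward is preserved.
Ward, Admit → DName is preserved.

DocID, Ward → Diag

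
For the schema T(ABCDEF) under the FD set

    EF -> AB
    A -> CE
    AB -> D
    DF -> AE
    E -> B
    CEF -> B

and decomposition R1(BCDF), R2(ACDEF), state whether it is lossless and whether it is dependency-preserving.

lossless but not dependency-preserving

Lossless test: (CDF)⁺ = {ABCDEF}, which contains all of one fragment — lossless.
Dependency preservation: the restricted closure of {E} across the fragments never reaches {B}, so E → B cannot be enforced without a join — not preserved.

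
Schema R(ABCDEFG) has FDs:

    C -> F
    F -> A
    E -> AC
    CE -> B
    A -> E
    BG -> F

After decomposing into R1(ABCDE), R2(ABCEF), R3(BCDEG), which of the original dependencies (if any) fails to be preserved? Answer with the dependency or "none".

none

C → F lies within R2.
F → A lies within R2.
E → AC lies within R1.
CE → B lies within R1.
A → E lies within R1.
BG → F: restricted closure across fragments reaches F.
Every dependency is enforceable on the fragments, so the decomposition is dependency-preserving.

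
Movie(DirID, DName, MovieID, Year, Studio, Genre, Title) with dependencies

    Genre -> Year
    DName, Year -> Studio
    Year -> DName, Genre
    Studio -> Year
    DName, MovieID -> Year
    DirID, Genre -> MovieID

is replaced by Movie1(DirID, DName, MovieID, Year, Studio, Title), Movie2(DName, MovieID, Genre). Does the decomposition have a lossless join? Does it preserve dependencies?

Lossless test: (DName, MovieID)⁺ = {DName, MovieID, Year, Studio, Genre}, which contains all of one fragment — lossless.
Dependency preservation: the restricted closure of {Genre} across the fragments never reaches {Year}, so Genre → Year cannot be enforced without a join — not preserved.

lossless but not dependency-preserving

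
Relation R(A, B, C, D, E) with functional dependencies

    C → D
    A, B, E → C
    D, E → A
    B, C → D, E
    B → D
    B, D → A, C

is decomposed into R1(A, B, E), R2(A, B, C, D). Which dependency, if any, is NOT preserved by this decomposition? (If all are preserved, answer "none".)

Check D, E → A: no single fragment contains all of {A, D, E}, and the restricted closure of {D, E} across the fragments never reaches {A}.
C → D is preserved.
A, B, E → C is preserved.
B, C → D, E is preserved.
B → D is preserved.
B, D → A, C is preserved.

D, E → A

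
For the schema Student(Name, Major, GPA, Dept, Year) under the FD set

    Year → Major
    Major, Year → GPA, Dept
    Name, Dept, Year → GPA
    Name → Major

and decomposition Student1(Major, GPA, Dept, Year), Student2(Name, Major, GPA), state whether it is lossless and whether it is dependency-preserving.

lossy but dependency-preserving

Lossless test: (Major, GPA)⁺ = {Major, GPA}, which is a superkey of neither fragment — lossy.
Dependency preservation: Name, Dept, Year → GPA is not contained in any single fragment, but the restricted closure of its left-hand side across the fragments still reaches the right-hand side; the remaining FDs each lie inside some fragment. All dependencies are preserved.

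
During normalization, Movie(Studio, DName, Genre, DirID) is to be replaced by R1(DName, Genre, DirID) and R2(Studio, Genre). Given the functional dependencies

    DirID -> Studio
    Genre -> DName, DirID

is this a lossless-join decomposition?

Common attributes: R1 ∩ R2 = {Genre}.
Closure of {Genre}: Genre → DName, DirID applies, adding DName, DirID; DirID → Studio applies, adding Studio. So (Genre)⁺ = {Studio, DName, Genre, DirID}.
This closure contains every attribute of R1, so R1 ∩ R2 → R1. The join is lossless.

Yes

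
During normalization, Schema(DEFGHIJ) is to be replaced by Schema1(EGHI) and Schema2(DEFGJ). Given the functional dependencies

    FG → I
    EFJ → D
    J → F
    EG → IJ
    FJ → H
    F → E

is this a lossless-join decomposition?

Common attributes: Schema1 ∩ Schema2 = {EG}.
Closure of {EG}: EG → IJ applies, adding IJ; J → F applies, adding F; FJ → H applies, adding H; EFJ → D applies, adding D. So (EG)⁺ = {DEFGHIJ}.
This closure contains every attribute of Schema1, so Schema1 ∩ Schema2 → Schema1. The join is lossless.

Yes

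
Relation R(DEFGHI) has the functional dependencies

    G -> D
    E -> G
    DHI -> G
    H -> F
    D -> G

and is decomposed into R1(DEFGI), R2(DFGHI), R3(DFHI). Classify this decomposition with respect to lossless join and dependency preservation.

Lossless test (chase): Rows 2 and 3 agree on DHI; apply DHI→G and equate their G entries. No row becomes fully distinguished — the join is lossy.
Dependency preservation: every FD's attributes lie within a single fragment, so each can be enforced locally — preserved.

lossy but dependency-preserving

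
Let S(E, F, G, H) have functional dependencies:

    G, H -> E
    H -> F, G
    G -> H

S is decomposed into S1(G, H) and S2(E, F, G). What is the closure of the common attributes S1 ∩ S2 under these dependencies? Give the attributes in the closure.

S1 ∩ S2 = {G}.
G → H applies, adding H
G, H → E applies, adding E
H → F, G applies, adding F
Closure: {E, F, G, H}.

E, F, G, H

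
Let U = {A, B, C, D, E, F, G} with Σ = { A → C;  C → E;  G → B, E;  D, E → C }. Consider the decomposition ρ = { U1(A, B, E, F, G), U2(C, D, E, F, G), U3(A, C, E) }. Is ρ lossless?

Chase test. Columns are A, B, C, D, E, F, G; row i has aⱼ where attribute j ∈ Ui, else bᵢⱼ.
Initial tableau (one row per fragment):
  row 1: a1 a2 b13 b14 a5 a6 a7
  row 2: b21 b22 a3 a4 a5 a6 a7
  row 3: a1 b32 a3 b34 a5 b36 b37
Rows 1 and 3 agree on A; apply A→C and equate their C entries.
Rows 1 and 2 agree on G; apply G→B, E and equate their B, E entries.
No row becomes fully distinguished — the join is lossy.

No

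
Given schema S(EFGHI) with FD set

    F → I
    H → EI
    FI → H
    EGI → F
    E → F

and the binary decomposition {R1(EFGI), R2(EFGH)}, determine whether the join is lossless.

Common attributes: R1 ∩ R2 = {EFG}.
Closure of {EFG}: F → I applies, adding I; FI → H applies, adding H. So (EFG)⁺ = {EFGHI}.
This closure contains every attribute of R1, so R1 ∩ R2 → R1. The join is lossless.

Yes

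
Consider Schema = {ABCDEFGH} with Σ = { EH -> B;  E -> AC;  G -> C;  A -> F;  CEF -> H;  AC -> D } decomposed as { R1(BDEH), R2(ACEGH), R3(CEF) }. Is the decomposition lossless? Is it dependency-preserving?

Lossless test (chase): Rows 1 and 2 agree on EH; apply EH→B and equate their B entries. Rows 1 and 2 agree on E; apply E→AC and equate their AC entries. Rows 1 and 3 agree on E; apply E→AC and equate their AC entries. Rows 1 and 2 agree on A; apply A→F and equate their F entries. Rows 1 and 3 agree on A; apply A→F and equate their F entries. Rows 1 and 3 agree on CEF; apply CEF→H and equate their H entries. Rows 1 and 2 agree on AC; apply AC→D and equate their D entries. Rows 1 and 3 agree on AC; apply AC→D and equate their D entries. Rows 1 and 3 agree on EH; apply EH→B and equate their B entries. Row 2 is now all distinguished symbols — the join is lossless.
Dependency preservation: the restricted closure of {A} across the fragments never reaches {F}, so A → F cannot be enforced without a join — not preserved.

lossless but not dependency-preserving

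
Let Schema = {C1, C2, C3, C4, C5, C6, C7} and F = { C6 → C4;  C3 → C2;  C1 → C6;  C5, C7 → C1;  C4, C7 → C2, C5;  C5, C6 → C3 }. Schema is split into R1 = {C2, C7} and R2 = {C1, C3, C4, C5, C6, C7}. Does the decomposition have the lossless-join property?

Common attributes: R1 ∩ R2 = {C7}.
No dependency enlarges {C7}, so (C7)⁺ = {C7}.
The closure contains neither all of R1 = {C2, C7} nor all of R2 = {C1, C3, C4, C5, C6, C7}, so the common attributes are not a superkey of either fragment. The join is lossy.

No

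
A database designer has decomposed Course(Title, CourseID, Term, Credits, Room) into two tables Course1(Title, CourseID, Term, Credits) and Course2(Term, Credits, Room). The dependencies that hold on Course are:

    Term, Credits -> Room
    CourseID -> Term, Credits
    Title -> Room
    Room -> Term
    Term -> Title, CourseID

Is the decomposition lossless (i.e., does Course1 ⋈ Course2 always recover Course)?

Common attributes: Course1 ∩ Course2 = {Term, Credits}.
Closure of {Term, Credits}: Term, Credits → Room applies, adding Room; Term → Title, CourseID applies, adding Title, CourseID. So (Term, Credits)⁺ = {Title, CourseID, Term, Credits, Room}.
This closure contains every attribute of Course1, so Course1 ∩ Course2 → Course1. The join is lossless.

Yes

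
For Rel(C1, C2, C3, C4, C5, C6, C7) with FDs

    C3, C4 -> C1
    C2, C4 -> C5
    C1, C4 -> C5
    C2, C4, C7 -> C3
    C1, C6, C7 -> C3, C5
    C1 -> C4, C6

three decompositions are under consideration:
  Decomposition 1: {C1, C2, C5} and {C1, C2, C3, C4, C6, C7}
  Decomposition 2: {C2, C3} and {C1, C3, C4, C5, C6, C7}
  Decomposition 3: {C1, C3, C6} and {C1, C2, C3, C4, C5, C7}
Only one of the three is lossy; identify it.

Decomposition 1: common = {C1, C2}, closure = {C1, C2, C4, C5, C6} → lossless.
Decomposition 2: common = {C3}, closure = {C3} → lossy.
Decomposition 3: common = {C1, C3}, closure = {C1, C3, C4, C5, C6} → lossless.

Decomposition 2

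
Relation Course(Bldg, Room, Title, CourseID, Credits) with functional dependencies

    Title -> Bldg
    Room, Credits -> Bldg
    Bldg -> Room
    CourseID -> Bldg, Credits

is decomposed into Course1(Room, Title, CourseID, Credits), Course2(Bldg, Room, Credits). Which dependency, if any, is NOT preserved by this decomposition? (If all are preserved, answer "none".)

Check Title → Bldg: no single fragment contains all of {Bldg, Title}, and the restricted closure of {Title} across the fragments never reaches {Bldg}.
Room, Credits → Bldg is preserved.
Bldg → Room is preserved.
CourseID → Bldg, Credits is preserved.

Title -> Bldg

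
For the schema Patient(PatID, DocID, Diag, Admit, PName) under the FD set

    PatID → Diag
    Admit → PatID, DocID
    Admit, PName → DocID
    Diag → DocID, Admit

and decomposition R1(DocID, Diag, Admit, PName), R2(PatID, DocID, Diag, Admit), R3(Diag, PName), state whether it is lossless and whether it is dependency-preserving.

lossless and dependency-preserving

Lossless test (chase): Rows 1 and 2 agree on Admit; apply Admit→PatID, DocID and equate their PatID, DocID entries. Rows 1 and 3 agree on Diag; apply Diag→DocID, Admit and equate their DocID, Admit entries. Rows 1 and 3 agree on Admit; apply Admit→PatID, DocID and equate their PatID, DocID entries. Row 1 is now all distinguished symbols — the join is lossless.
Dependency preservation: every FD's attributes lie within a single fragment, so each can be enforced locally — preserved.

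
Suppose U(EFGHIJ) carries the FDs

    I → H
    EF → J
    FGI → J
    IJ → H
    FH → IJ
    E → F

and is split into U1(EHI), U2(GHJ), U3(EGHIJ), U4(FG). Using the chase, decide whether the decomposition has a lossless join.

Chase test. Columns are EFGHIJ; row i has aⱼ where attribute j ∈ Ui, else bᵢⱼ.
Initial tableau (one row per fragment):
  row 1: a1 b12 b13 a4 a5 b16
  row 2: b21 b22 a3 a4 b25 a6
  row 3: a1 b32 a3 a4 a5 a6
  row 4: b41 a2 a3 b44 b45 b46
Rows 1 and 3 agree on E; apply E→F and equate their F entries.
Rows 1 and 3 agree on EF; apply EF→J and equate their J entries.
No row becomes fully distinguished — the join is lossy.

No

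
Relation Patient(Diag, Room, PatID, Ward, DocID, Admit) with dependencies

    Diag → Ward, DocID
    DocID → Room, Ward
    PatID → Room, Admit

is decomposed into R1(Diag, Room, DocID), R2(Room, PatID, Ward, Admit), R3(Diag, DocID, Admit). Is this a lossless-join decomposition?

No

Chase test. Columns are Diag, Room, PatID, Ward, DocID, Admit; row i has aⱼ where attribute j ∈ Ri, else bᵢⱼ.
Initial tableau (one row per fragment):
  row 1: a1 a2 b13 b14 a5 b16
  row 2: b21 a2 a3 a4 b25 a6
  row 3: a1 b32 b33 b34 a5 a6
Rows 1 and 3 agree on Diag; apply Diag→Ward, DocID and equate their Ward, DocID entries.
Rows 1 and 3 agree on DocID; apply DocID→Room, Ward and equate their Room, Ward entries.
No row becomes fully distinguished — the join is lossy.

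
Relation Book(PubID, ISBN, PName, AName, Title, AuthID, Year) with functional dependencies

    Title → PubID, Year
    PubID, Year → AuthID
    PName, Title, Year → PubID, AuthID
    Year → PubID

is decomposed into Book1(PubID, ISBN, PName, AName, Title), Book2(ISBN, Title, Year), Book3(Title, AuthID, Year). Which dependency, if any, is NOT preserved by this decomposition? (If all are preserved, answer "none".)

Year → PubID

Check Year → PubID: no single fragment contains all of {PubID, Year}, and the restricted closure of {Year} across the fragments never reaches {PubID}.
Title → PubID, Year is preserved.
PubID, Year → AuthID is preserved.
PName, Title, Year → PubID, AuthID is preserved.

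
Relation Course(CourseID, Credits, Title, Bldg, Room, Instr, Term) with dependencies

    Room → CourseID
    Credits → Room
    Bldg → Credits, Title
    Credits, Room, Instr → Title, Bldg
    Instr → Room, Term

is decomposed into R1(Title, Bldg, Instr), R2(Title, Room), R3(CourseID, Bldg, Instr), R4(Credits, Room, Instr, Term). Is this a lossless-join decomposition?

No

Chase test. Columns are CourseID, Credits, Title, Bldg, Room, Instr, Term; row i has aⱼ where attribute j ∈ Ri, else bᵢⱼ.
Initial tableau (one row per fragment):
  row 1: b11 b12 a3 a4 b15 a6 b17
  row 2: b21 b22 a3 b24 a5 b26 b27
  row 3: a1 b32 b33 a4 b35 a6 b37
  row 4: b41 a2 b43 b44 a5 a6 a7
Rows 2 and 4 agree on Room; apply Room→CourseID and equate their CourseID entries.
Rows 1 and 3 agree on Bldg; apply Bldg→Credits, Title and equate their Credits, Title entries.
Rows 1 and 3 agree on Instr; apply Instr→Room, Term and equate their Room, Term entries.
Rows 1 and 4 agree on Instr; apply Instr→Room, Term and equate their Room, Term entries.
Rows 1 and 2 agree on Room; apply Room→CourseID and equate their CourseID entries.
Rows 1 and 3 agree on Room; apply Room→CourseID and equate their CourseID entries.
No row becomes fully distinguished — the join is lossy.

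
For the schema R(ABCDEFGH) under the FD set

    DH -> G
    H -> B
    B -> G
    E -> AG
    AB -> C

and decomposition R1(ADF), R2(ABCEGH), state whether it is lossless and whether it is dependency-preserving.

Lossless test: (A)⁺ = {A}, which is a superkey of neither fragment — lossy.
Dependency preservation: DH → G is not contained in any single fragment, but the restricted closure of its left-hand side across the fragments still reaches the right-hand side; the remaining FDs each lie inside some fragment. All dependencies are preserved.

lossy but dependency-preserving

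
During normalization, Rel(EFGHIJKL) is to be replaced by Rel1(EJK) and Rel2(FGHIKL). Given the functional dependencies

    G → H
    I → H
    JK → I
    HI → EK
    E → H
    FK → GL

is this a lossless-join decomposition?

Common attributes: Rel1 ∩ Rel2 = {K}.
No dependency enlarges {K}, so (K)⁺ = {K}.
The closure contains neither all of Rel1 = {EJK} nor all of Rel2 = {FGHIKL}, so the common attributes are not a superkey of either fragment. The join is lossy.

No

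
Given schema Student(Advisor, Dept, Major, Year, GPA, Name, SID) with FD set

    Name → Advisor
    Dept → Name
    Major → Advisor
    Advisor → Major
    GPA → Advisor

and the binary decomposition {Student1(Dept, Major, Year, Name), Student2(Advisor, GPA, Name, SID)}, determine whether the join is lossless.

No

Common attributes: Student1 ∩ Student2 = {Name}.
Closure of {Name}: Name → Advisor applies, adding Advisor; Advisor → Major applies, adding Major. So (Name)⁺ = {Advisor, Major, Name}.
The closure contains neither all of Student1 = {Dept, Major, Year, Name} nor all of Student2 = {Advisor, GPA, Name, SID}, so the common attributes are not a superkey of either fragment. The join is lossy.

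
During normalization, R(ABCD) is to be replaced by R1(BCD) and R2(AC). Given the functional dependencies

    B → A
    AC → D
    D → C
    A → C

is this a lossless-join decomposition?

No

Common attributes: R1 ∩ R2 = {C}.
No dependency enlarges {C}, so (C)⁺ = {C}.
The closure contains neither all of R1 = {BCD} nor all of R2 = {AC}, so the common attributes are not a superkey of either fragment. The join is lossy.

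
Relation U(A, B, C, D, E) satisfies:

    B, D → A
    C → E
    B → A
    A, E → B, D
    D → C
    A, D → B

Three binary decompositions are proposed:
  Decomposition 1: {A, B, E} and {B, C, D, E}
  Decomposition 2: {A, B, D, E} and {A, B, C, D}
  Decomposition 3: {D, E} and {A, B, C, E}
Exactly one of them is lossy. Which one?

Decomposition 1: common = {B, E}, closure = {A, B, C, D, E} → lossless.
Decomposition 2: common = {A, B, D}, closure = {A, B, C, D, E} → lossless.
Decomposition 3: common = {E}, closure = {E} → lossy.

Decomposition 3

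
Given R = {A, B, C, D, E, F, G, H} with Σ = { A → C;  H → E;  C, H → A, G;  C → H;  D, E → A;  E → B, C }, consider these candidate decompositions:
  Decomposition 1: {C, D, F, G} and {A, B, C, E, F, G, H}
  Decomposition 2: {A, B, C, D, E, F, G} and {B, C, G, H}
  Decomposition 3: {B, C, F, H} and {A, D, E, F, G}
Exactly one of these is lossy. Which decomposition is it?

Decomposition 3

Decomposition 1: common = {C, F, G}, closure = {A, B, C, E, F, G, H} → lossless.
Decomposition 2: common = {B, C, G}, closure = {A, B, C, E, G, H} → lossless.
Decomposition 3: common = {F}, closure = {F} → lossy.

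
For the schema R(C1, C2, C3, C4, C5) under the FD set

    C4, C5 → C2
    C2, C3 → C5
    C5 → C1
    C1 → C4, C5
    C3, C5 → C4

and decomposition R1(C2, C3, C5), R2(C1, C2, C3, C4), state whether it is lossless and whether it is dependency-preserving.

Lossless test: (C2, C3)⁺ = {C1, C2, C3, C4, C5}, which contains all of one fragment — lossless.
Dependency preservation: the restricted closure of {C5} across the fragments never reaches {C1}, so C5 → C1 cannot be enforced without a join — not preserved.

lossless but not dependency-preserving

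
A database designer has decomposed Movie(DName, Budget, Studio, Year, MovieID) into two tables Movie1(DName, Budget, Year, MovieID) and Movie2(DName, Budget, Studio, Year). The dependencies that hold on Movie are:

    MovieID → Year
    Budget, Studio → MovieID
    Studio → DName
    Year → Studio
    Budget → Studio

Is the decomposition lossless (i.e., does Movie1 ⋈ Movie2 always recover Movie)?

Yes

Common attributes: Movie1 ∩ Movie2 = {DName, Budget, Year}.
Closure of {DName, Budget, Year}: Year → Studio applies, adding Studio; Budget, Studio → MovieID applies, adding MovieID. So (DName, Budget, Year)⁺ = {DName, Budget, Studio, Year, MovieID}.
This closure contains every attribute of Movie1, so Movie1 ∩ Movie2 → Movie1. The join is lossless.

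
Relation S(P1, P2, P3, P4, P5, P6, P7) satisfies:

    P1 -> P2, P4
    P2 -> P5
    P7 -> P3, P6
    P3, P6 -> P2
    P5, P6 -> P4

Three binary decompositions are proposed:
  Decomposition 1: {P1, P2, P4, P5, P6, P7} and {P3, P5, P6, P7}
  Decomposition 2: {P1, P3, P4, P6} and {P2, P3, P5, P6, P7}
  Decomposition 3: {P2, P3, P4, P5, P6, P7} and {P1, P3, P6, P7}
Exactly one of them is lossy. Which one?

Decomposition 2

Decomposition 1: common = {P5, P6, P7}, closure = {P2, P3, P4, P5, P6, P7} → lossless.
Decomposition 2: common = {P3, P6}, closure = {P2, P3, P4, P5, P6} → lossy.
Decomposition 3: common = {P3, P6, P7}, closure = {P2, P3, P4, P5, P6, P7} → lossless.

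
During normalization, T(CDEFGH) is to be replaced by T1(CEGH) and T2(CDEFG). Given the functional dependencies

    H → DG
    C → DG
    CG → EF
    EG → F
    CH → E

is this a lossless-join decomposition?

Yes

Common attributes: T1 ∩ T2 = {CEG}.
Closure of {CEG}: C → DG applies, adding D; CG → EF applies, adding F. So (CEG)⁺ = {CDEFG}.
This closure contains every attribute of T2, so T1 ∩ T2 → T2. The join is lossless.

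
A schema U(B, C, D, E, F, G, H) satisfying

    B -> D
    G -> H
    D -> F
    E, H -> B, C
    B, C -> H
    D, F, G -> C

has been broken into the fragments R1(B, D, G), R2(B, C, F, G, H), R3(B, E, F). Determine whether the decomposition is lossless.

No

Chase test. Columns are B, C, D, E, F, G, H; row i has aⱼ where attribute j ∈ Ri, else bᵢⱼ.
Initial tableau (one row per fragment):
  row 1: a1 b12 a3 b14 b15 a6 b17
  row 2: a1 a2 b23 b24 a5 a6 a7
  row 3: a1 b32 b33 a4 a5 b36 b37
Rows 1 and 2 agree on B; apply B→D and equate their D entries.
Rows 1 and 3 agree on B; apply B→D and equate their D entries.
Rows 1 and 2 agree on G; apply G→H and equate their H entries.
Rows 1 and 2 agree on D; apply D→F and equate their F entries.
Rows 1 and 2 agree on D, F, G; apply D, F, G→C and equate their C entries.
No row becomes fully distinguished — the join is lossy.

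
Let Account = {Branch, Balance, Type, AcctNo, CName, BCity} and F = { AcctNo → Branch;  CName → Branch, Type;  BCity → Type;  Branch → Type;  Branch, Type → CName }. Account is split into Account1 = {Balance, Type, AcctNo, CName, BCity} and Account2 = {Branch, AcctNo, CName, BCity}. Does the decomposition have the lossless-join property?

Common attributes: Account1 ∩ Account2 = {AcctNo, CName, BCity}.
Closure of {AcctNo, CName, BCity}: AcctNo → Branch applies, adding Branch; CName → Branch, Type applies, adding Type. So (AcctNo, CName, BCity)⁺ = {Branch, Type, AcctNo, CName, BCity}.
This closure contains every attribute of Account2, so Account1 ∩ Account2 → Account2. The join is lossless.

Yes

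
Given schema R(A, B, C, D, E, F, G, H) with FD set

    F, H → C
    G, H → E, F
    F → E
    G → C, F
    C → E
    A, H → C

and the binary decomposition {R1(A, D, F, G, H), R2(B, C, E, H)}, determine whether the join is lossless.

Common attributes: R1 ∩ R2 = {H}.
No dependency enlarges {H}, so (H)⁺ = {H}.
The closure contains neither all of R1 = {A, D, F, G, H} nor all of R2 = {B, C, E, H}, so the common attributes are not a superkey of either fragment. The join is lossy.

No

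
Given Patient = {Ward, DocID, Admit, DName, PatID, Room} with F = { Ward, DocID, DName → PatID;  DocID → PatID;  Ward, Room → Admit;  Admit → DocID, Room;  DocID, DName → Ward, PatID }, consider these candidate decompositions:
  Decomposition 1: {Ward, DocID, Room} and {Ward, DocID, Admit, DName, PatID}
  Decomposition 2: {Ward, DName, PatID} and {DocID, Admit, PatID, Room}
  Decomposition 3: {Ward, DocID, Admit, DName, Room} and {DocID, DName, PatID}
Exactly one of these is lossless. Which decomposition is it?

Decomposition 1: common = {Ward, DocID}, closure = {Ward, DocID, PatID} → lossy.
Decomposition 2: common = {PatID}, closure = {PatID} → lossy.
Decomposition 3: common = {DocID, DName}, closure = {Ward, DocID, DName, PatID} → lossless.

Decomposition 3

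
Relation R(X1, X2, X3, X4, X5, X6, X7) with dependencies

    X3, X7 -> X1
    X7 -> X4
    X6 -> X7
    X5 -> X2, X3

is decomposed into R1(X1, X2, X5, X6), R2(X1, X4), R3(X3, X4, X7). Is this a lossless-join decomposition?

Chase test. Columns are X1, X2, X3, X4, X5, X6, X7; row i has aⱼ where attribute j ∈ Ri, else bᵢⱼ.
Initial tableau (one row per fragment):
  row 1: a1 a2 b13 b14 a5 a6 b17
  row 2: a1 b22 b23 a4 b25 b26 b27
  row 3: b31 b32 a3 a4 b35 b36 a7
No row becomes fully distinguished — the join is lossy.

No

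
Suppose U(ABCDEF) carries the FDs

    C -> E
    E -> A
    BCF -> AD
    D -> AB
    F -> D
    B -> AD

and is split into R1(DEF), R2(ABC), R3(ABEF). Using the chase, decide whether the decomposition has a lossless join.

Chase test. Columns are ABCDEF; row i has aⱼ where attribute j ∈ Ri, else bᵢⱼ.
Initial tableau (one row per fragment):
  row 1: b11 b12 b13 a4 a5 a6
  row 2: a1 a2 a3 b24 b25 b26
  row 3: a1 a2 b33 b34 a5 a6
Rows 1 and 3 agree on E; apply E→A and equate their A entries.
Rows 1 and 3 agree on F; apply F→D and equate their D entries.
Rows 2 and 3 agree on B; apply B→AD and equate their AD entries.
Rows 1 and 2 agree on D; apply D→AB and equate their AB entries.
No row becomes fully distinguished — the join is lossy.

No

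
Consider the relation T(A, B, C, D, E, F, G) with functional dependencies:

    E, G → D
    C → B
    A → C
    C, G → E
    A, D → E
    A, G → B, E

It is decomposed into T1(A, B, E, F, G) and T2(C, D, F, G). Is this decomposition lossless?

Common attributes: T1 ∩ T2 = {F, G}.
No dependency enlarges {F, G}, so (F, G)⁺ = {F, G}.
The closure contains neither all of T1 = {A, B, E, F, G} nor all of T2 = {C, D, F, G}, so the common attributes are not a superkey of either fragment. The join is lossy.

No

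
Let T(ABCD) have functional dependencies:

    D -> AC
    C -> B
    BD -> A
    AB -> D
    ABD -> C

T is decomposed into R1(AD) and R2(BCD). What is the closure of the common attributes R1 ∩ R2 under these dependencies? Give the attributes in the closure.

ABCD

R1 ∩ R2 = {D}.
D → AC applies, adding AC
C → B applies, adding B
Closure: {ABCD}.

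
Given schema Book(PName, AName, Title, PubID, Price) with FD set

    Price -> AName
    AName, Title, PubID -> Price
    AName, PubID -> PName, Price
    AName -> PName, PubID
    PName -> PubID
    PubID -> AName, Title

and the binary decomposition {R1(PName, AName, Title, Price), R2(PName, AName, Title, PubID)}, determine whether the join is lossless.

Yes

Common attributes: R1 ∩ R2 = {PName, AName, Title}.
Closure of {PName, AName, Title}: AName → PName, PubID applies, adding PubID; AName, Title, PubID → Price applies, adding Price. So (PName, AName, Title)⁺ = {PName, AName, Title, PubID, Price}.
This closure contains every attribute of R1, so R1 ∩ R2 → R1. The join is lossless.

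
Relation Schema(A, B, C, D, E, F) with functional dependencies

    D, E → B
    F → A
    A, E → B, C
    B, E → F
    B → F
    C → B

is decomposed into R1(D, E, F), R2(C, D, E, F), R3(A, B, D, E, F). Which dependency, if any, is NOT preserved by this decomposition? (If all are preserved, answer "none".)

C → B

Check C → B: no single fragment contains all of {B, C}, and the restricted closure of {C} across the fragments never reaches {B}.
D, E → B is preserved.
F → A is preserved.
A, E → B, C is preserved.
B, E → F is preserved.
B → F is preserved.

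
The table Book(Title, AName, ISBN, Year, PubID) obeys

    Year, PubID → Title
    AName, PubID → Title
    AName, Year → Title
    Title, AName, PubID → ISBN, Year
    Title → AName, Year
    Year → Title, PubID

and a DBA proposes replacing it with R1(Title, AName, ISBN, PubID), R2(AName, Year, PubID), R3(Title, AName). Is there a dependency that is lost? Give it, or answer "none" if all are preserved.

Year, PubID → Title: restricted closure across fragments reaches Title.
AName, PubID → Title lies within R1.
AName, Year → Title: restricted closure across fragments reaches Title.
Title, AName, PubID → ISBN, Year: restricted closure across fragments reaches ISBN, Year.
Title → AName, Year: restricted closure across fragments reaches AName, Year.
Year → Title, PubID: restricted closure across fragments reaches Title, PubID.
Every dependency is enforceable on the fragments, so the decomposition is dependency-preserving.

none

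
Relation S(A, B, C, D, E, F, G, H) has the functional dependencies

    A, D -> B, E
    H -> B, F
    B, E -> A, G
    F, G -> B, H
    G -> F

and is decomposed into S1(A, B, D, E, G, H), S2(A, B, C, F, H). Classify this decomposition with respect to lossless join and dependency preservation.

lossy but dependency-preserving

Lossless test: (A, B, H)⁺ = {A, B, F, H}, which is a superkey of neither fragment — lossy.
Dependency preservation: F, G → B, H; G → F are not contained in any single fragment, but the restricted closure of each left-hand side across the fragments still reaches the right-hand side; the remaining FDs each lie inside some fragment. All dependencies are preserved.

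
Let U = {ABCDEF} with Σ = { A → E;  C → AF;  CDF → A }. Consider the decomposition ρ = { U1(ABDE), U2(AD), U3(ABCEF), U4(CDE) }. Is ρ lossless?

Chase test. Columns are ABCDEF; row i has aⱼ where attribute j ∈ Ui, else bᵢⱼ.
Initial tableau (one row per fragment):
  row 1: a1 a2 b13 a4 a5 b16
  row 2: a1 b22 b23 a4 b25 b26
  row 3: a1 a2 a3 b34 a5 a6
  row 4: b41 b42 a3 a4 a5 b46
Rows 1 and 2 agree on A; apply A→E and equate their E entries.
Rows 3 and 4 agree on C; apply C→AF and equate their AF entries.
No row becomes fully distinguished — the join is lossy.

No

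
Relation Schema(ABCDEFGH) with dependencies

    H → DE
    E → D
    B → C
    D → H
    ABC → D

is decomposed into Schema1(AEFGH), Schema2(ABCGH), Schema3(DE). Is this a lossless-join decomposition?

No

Chase test. Columns are ABCDEFGH; row i has aⱼ where attribute j ∈ Schemai, else bᵢⱼ.
Initial tableau (one row per fragment):
  row 1: a1 b12 b13 b14 a5 a6 a7 a8
  row 2: a1 a2 a3 b24 b25 b26 a7 a8
  row 3: b31 b32 b33 a4 a5 b36 b37 b38
Rows 1 and 2 agree on H; apply H→DE and equate their DE entries.
Rows 1 and 3 agree on E; apply E→D and equate their D entries.
Rows 1 and 3 agree on D; apply D→H and equate their H entries.
No row becomes fully distinguished — the join is lossy.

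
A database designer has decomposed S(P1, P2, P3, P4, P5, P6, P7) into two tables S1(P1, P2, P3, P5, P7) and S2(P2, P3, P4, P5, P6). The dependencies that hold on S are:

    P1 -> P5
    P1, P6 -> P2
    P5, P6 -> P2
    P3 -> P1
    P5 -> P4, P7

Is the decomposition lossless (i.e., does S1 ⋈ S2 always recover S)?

Yes

Common attributes: S1 ∩ S2 = {P2, P3, P5}.
Closure of {P2, P3, P5}: P3 → P1 applies, adding P1; P5 → P4, P7 applies, adding P4, P7. So (P2, P3, P5)⁺ = {P1, P2, P3, P4, P5, P7}.
This closure contains every attribute of S1, so S1 ∩ S2 → S1. The join is lossless.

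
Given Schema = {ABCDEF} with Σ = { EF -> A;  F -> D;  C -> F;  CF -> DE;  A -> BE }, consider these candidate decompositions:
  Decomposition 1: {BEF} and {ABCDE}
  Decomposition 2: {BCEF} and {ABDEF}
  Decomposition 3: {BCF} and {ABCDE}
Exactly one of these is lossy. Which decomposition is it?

Decomposition 1

Decomposition 1: common = {BE}, closure = {BE} → lossy.
Decomposition 2: common = {BEF}, closure = {ABDEF} → lossless.
Decomposition 3: common = {BC}, closure = {ABCDEF} → lossless.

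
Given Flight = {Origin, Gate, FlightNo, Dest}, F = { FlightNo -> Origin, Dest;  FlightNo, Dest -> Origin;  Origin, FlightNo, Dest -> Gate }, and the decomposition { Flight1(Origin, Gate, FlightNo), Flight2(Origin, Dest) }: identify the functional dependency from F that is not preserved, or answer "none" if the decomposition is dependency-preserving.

FlightNo -> Origin, Dest

Check FlightNo → Origin, Dest: no single fragment contains all of {Origin, FlightNo, Dest}, and the restricted closure of {FlightNo} across the fragments never reaches {Origin, Dest}.
FlightNo, Dest → Origin is preserved.
Origin, FlightNo, Dest → Gate is preserved.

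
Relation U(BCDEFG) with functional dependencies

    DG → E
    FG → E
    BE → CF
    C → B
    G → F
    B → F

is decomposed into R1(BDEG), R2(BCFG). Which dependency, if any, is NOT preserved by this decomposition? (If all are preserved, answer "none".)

Check BE → CF: no single fragment contains all of {BCEF}, and the restricted closure of {BE} across the fragments never reaches {CF}.
DG → E is preserved.
FG → E is preserved.
C → B is preserved.
G → F is preserved.
B → F is preserved.

BE → CF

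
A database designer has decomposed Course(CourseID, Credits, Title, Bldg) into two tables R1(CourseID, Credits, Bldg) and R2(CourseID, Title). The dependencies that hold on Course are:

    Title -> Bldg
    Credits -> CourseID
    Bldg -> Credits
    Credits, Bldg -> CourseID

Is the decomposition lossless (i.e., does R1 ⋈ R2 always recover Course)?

No

Common attributes: R1 ∩ R2 = {CourseID}.
No dependency enlarges {CourseID}, so (CourseID)⁺ = {CourseID}.
The closure contains neither all of R1 = {CourseID, Credits, Bldg} nor all of R2 = {CourseID, Title}, so the common attributes are not a superkey of either fragment. The join is lossy.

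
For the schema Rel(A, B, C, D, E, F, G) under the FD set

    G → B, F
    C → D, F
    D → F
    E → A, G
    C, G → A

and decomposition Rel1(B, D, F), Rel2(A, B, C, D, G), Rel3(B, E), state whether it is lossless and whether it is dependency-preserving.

Lossless test (chase): Rows 1 and 2 agree on D; apply D→F and equate their F entries. No row becomes fully distinguished — the join is lossy.
Dependency preservation: the restricted closure of {G} across the fragments never reaches {B, F}, so G → B, F cannot be enforced without a join — not preserved.

lossy and not dependency-preserving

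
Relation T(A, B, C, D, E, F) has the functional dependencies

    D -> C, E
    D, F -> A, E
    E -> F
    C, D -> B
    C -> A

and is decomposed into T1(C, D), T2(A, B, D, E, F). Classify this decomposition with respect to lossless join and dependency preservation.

lossless but not dependency-preserving

Lossless test: (D)⁺ = {A, B, C, D, E, F}, which contains all of one fragment — lossless.
Dependency preservation: the restricted closure of {C} across the fragments never reaches {A}, so C → A cannot be enforced without a join — not preserved.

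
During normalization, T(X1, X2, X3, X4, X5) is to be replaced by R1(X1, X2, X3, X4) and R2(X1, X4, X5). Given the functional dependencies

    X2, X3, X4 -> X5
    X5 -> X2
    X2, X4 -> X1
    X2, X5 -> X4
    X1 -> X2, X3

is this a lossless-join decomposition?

Yes

Common attributes: R1 ∩ R2 = {X1, X4}.
Closure of {X1, X4}: X1 → X2, X3 applies, adding X2, X3; X2, X3, X4 → X5 applies, adding X5. So (X1, X4)⁺ = {X1, X2, X3, X4, X5}.
This closure contains every attribute of R1, so R1 ∩ R2 → R1. The join is lossless.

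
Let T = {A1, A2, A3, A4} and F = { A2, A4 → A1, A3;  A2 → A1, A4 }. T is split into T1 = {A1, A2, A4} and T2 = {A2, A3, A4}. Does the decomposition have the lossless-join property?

Common attributes: T1 ∩ T2 = {A2, A4}.
Closure of {A2, A4}: A2, A4 → A1, A3 applies, adding A1, A3. So (A2, A4)⁺ = {A1, A2, A3, A4}.
This closure contains every attribute of T1, so T1 ∩ T2 → T1. The join is lossless.

Yes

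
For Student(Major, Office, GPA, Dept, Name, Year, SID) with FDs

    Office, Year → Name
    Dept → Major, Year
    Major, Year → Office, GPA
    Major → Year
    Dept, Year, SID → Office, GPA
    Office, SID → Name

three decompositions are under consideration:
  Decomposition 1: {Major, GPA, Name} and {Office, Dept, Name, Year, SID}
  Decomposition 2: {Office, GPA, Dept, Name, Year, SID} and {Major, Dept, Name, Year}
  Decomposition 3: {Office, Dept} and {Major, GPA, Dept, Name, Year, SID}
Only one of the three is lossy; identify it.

Decomposition 1: common = {Name}, closure = {Name} → lossy.
Decomposition 2: common = {Dept, Name, Year}, closure = {Major, Office, GPA, Dept, Name, Year} → lossless.
Decomposition 3: common = {Dept}, closure = {Major, Office, GPA, Dept, Name, Year} → lossless.

Decomposition 1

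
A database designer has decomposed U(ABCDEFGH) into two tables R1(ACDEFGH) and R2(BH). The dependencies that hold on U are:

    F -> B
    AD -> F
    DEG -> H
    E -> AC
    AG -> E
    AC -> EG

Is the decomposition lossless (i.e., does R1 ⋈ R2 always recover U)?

No

Common attributes: R1 ∩ R2 = {H}.
No dependency enlarges {H}, so (H)⁺ = {H}.
The closure contains neither all of R1 = {ACDEFGH} nor all of R2 = {BH}, so the common attributes are not a superkey of either fragment. The join is lossy.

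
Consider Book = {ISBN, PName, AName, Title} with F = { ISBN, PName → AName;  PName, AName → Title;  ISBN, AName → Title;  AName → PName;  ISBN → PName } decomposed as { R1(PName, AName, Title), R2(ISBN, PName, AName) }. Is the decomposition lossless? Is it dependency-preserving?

Lossless test: (PName, AName)⁺ = {PName, AName, Title}, which contains all of one fragment — lossless.
Dependency preservation: ISBN, AName → Title is not contained in any single fragment, but the restricted closure of its left-hand side across the fragments still reaches the right-hand side; the remaining FDs each lie inside some fragment. All dependencies are preserved.

lossless and dependency-preserving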